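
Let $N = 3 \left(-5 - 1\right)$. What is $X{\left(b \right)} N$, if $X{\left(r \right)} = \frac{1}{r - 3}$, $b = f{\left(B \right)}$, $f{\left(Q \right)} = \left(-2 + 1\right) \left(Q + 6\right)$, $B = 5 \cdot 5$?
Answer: $\frac{9}{17} \approx 0.52941$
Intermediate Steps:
$B = 25$
$f{\left(Q \right)} = -6 - Q$ ($f{\left(Q \right)} = - (6 + Q) = -6 - Q$)
$b = -31$ ($b = -6 - 25 = -31$)
$N = -18$ ($N = 3 \left(-6\right) = -18$)
$X{\left(r \right)} = \frac{1}{-3 + r}$
$X{\left(b \right)} N = \frac{1}{-3 - 31} \left(-18\right) = \frac{1}{-34} \left(-18\right) = \left(- \frac{1}{34}\right) \left(-18\right) = \frac{9}{17}$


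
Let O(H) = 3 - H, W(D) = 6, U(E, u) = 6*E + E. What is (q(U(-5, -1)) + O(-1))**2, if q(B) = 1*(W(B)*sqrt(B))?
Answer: -1244 + 48*I*sqrt(35) ≈ -1244.0 + 283.97*I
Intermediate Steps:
U(E, u) = 7*E
q(B) = 6*sqrt(B) (q(B) = 1*(6*sqrt(B)) = 6*sqrt(B))
(q(U(-5, -1)) + O(-1))**2 = (6*sqrt(7*(-5)) + (3 - 1*(-1)))**2 = (6*sqrt(-35) + (3 + 1))**2 = (6*(I*sqrt(35)) + 4)**2 = (6*I*sqrt(35) + 4)**2 = (4 + 6*I*sqrt(35))**2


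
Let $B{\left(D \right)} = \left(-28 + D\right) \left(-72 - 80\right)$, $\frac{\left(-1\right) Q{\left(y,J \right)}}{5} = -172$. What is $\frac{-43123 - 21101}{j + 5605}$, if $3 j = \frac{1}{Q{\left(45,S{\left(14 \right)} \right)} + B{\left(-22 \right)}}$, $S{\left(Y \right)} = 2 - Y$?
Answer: $- \frac{1630005120}{142254901} \approx -11.458$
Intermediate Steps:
$Q{\left(y,J \right)} = 860$ ($Q{\left(y,J \right)} = \left(-5\right) \left(-172\right) = 860$)
$B{\left(D \right)} = 4256 - 152 D$ ($B{\left(D \right)} = \left(-28 + D\right) \left(-152\right) = 4256 - 152 D$)
$j = \frac{1}{25380}$ ($j = \frac{1}{3 \left(860 + \left(4256 - -3344\right)\right)} = \frac{1}{3 \left(860 + \left(4256 + 3344\right)\right)} = \frac{1}{3 \left(860 + 7600\right)} = \frac{1}{3 \cdot 8460} = \frac{1}{3} \cdot \frac{1}{8460} = \frac{1}{25380} \approx 3.9401 \cdot 10^{-5}$)
$\frac{-43123 - 21101}{j + 5605} = \frac{-43123 - 21101}{\frac{1}{25380} + 5605} = - \frac{64224}{\frac{142254901}{25380}} = \left(-64224\right) \frac{25380}{142254901} = - \frac{1630005120}{142254901}$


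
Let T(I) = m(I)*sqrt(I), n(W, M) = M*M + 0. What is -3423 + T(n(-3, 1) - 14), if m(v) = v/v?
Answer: -3423 + I*sqrt(13) ≈ -3423.0 + 3.6056*I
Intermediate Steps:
n(W, M) = M**2 (n(W, M) = M**2 + 0 = M**2)
m(v) = 1
T(I) = sqrt(I) (T(I) = 1*sqrt(I) = sqrt(I))
-3423 + T(n(-3, 1) - 14) = -3423 + sqrt(1**2 - 14) = -3423 + sqrt(1 - 14) = -3423 + sqrt(-13) = -3423 + I*sqrt(13)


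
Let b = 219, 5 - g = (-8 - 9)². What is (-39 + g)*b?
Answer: -70737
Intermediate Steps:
g = -284 (g = 5 - (-8 - 9)² = 5 - 1*(-17)² = 5 - 1*289 = 5 - 289 = -284)
(-39 + g)*b = (-39 - 284)*219 = -323*219 = -70737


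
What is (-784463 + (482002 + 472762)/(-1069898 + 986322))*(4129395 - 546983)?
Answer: -29359314732457278/10447 ≈ -2.8103e+12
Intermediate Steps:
(-784463 + (482002 + 472762)/(-1069898 + 986322))*(4129395 - 546983) = (-784463 + 954764/(-83576))*3582412 = (-784463 + 954764*(-1/83576))*3582412 = (-784463 - 238691/20894)*3582412 = -16390808613/20894*3582412 = -29359314732457278/10447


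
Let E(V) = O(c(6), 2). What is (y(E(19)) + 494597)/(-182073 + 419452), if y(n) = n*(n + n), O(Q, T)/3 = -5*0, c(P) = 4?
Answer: 494597/237379 ≈ 2.0836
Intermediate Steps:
O(Q, T) = 0 (O(Q, T) = 3*(-5*0) = 3*0 = 0)
E(V) = 0
y(n) = 2*n² (y(n) = n*(2*n) = 2*n²)
(y(E(19)) + 494597)/(-182073 + 419452) = (2*0² + 494597)/(-182073 + 419452) = (2*0 + 494597)/237379 = (0 + 494597)*(1/237379) = 494597*(1/237379) = 494597/237379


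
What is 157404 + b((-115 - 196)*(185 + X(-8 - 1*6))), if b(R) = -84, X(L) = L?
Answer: 157320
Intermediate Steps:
157404 + b((-115 - 196)*(185 + X(-8 - 1*6))) = 157404 - 84 = 157320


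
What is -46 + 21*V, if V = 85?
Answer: 1739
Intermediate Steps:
-46 + 21*V = -46 + 21*85 = -46 + 1785 = 1739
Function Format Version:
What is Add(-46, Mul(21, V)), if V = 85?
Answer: 1739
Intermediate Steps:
Add(-46, Mul(21, V)) = Add(-46, Mul(21, 85)) = Add(-46, 1785) = 1739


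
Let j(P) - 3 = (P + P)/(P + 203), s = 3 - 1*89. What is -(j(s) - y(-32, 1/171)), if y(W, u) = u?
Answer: -3388/2223 ≈ -1.5241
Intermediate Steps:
s = -86 (s = 3 - 89 = -86)
j(P) = 3 + 2*P/(203 + P) (j(P) = 3 + (P + P)/(P + 203) = 3 + (2*P)/(203 + P) = 3 + 2*P/(203 + P))
-(j(s) - y(-32, 1/171)) = -((609 + 5*(-86))/(203 - 86) - 1/171) = -((609 - 430)/117 - 1/171) = -((1/117)*179 - 1*1/171) = -(179/117 - 1/171) = -1*3388/2223 = -3388/2223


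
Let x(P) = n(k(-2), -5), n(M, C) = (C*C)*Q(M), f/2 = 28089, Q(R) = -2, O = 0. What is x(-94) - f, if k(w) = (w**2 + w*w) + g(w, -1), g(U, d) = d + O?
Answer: -56228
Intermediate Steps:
f = 56178 (f = 2*28089 = 56178)
g(U, d) = d (g(U, d) = d + 0 = d)
k(w) = -1 + 2*w**2 (k(w) = (w**2 + w*w) - 1 = (w**2 + w**2) - 1 = 2*w**2 - 1 = -1 + 2*w**2)
n(M, C) = -2*C**2 (n(M, C) = (C*C)*(-2) = C**2*(-2) = -2*C**2)
x(P) = -50 (x(P) = -2*(-5)**2 = -2*25 = -50)
x(-94) - f = -50 - 1*56178 = -50 - 56178 = -56228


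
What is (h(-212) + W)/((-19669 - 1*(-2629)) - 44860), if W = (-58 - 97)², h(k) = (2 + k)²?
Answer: -2725/2476 ≈ -1.1006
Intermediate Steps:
W = 24025 (W = (-155)² = 24025)
(h(-212) + W)/((-19669 - 1*(-2629)) - 44860) = ((2 - 212)² + 24025)/((-19669 - 1*(-2629)) - 44860) = ((-210)² + 24025)/((-19669 + 2629) - 44860) = (44100 + 24025)/(-17040 - 44860) = 68125/(-61900) = 68125*(-1/61900) = -2725/2476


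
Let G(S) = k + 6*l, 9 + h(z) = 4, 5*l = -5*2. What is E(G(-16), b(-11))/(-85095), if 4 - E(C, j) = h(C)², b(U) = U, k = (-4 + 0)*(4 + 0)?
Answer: 7/28365 ≈ 0.00024678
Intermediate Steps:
k = -16 (k = -4*4 = -16)
l = -2 (l = (-5*2)/5 = (⅕)*(-10) = -2)
h(z) = -5 (h(z) = -9 + 4 = -5)
G(S) = -28 (G(S) = -16 + 6*(-2) = -16 - 12 = -28)
E(C, j) = -21 (E(C, j) = 4 - 1*(-5)² = 4 - 1*25 = 4 - 25 = -21)
E(G(-16), b(-11))/(-85095) = -21/(-85095) = -21*(-1/85095) = 7/28365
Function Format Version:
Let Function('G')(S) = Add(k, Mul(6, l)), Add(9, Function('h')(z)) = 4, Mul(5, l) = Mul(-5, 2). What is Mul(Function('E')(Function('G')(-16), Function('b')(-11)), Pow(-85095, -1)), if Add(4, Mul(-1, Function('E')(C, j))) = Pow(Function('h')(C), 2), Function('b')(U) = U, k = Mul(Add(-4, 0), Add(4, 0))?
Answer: Rational(7, 28365) ≈ 0.00024678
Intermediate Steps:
k = -16 (k = Mul(-4, 4) = -16)
l = -2 (l = Mul(Rational(1, 5), Mul(-5, 2)) = Mul(Rational(1, 5), -10) = -2)
Function('h')(z) = -5 (Function('h')(z) = Add(-9, 4) = -5)
Function('G')(S) = -28 (Function('G')(S) = Add(-16, Mul(6, -2)) = Add(-16, -12) = -28)
Function('E')(C, j) = -21 (Function('E')(C, j) = Add(4, Mul(-1, Pow(-5, 2))) = Add(4, Mul(-1, 25)) = Add(4, -25) = -21)
Mul(Function('E')(Function('G')(-16), Function('b')(-11)), Pow(-85095, -1)) = Mul(-21, Pow(-85095, -1)) = Mul(-21, Rational(-1, 85095)) = Rational(7, 28365)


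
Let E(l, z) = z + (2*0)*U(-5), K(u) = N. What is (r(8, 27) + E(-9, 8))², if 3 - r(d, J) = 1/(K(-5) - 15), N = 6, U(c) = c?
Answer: 10000/81 ≈ 123.46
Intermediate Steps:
K(u) = 6
r(d, J) = 28/9 (r(d, J) = 3 - 1/(6 - 15) = 3 - 1/(-9) = 3 - 1*(-⅑) = 3 + ⅑ = 28/9)
E(l, z) = z (E(l, z) = z + (2*0)*(-5) = z + 0*(-5) = z + 0 = z)
(r(8, 27) + E(-9, 8))² = (28/9 + 8)² = (100/9)² = 10000/81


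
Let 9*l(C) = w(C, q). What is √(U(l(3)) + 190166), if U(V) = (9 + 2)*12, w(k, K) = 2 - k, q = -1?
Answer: √190298 ≈ 436.23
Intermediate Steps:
l(C) = 2/9 - C/9 (l(C) = (2 - C)/9 = 2/9 - C/9)
U(V) = 132 (U(V) = 11*12 = 132)
√(U(l(3)) + 190166) = √(132 + 190166) = √190298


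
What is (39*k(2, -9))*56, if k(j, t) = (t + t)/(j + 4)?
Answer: -6552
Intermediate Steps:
k(j, t) = 2*t/(4 + j) (k(j, t) = (2*t)/(4 + j) = 2*t/(4 + j))
(39*k(2, -9))*56 = (39*(2*(-9)/(4 + 2)))*56 = (39*(2*(-9)/6))*56 = (39*(2*(-9)*(⅙)))*56 = (39*(-3))*56 = -117*56 = -6552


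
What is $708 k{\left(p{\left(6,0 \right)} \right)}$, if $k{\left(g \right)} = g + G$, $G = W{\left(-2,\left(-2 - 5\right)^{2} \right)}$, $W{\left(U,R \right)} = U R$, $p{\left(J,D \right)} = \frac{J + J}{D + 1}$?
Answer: $-60888$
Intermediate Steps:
$p{\left(J,D \right)} = \frac{2 J}{1 + D}$
$W{\left(U,R \right)} = R U$
$G = -98$ ($G = \left(-2 - 5\right)^{2} \left(-2\right) = \left(-7\right)^{2} \left(-2\right) = 49 \left(-2\right) = -98$)
$k{\left(g \right)} = -98 + g$ ($k{\left(g \right)} = g - 98 = -98 + g$)
$708 k{\left(p{\left(6,0 \right)} \right)} = 708 \left(-98 + 2 \cdot 6 \frac{1}{1 + 0}\right) = 708 \left(-98 + 2 \cdot 6 \cdot 1^{-1}\right) = 708 \left(-98 + 2 \cdot 6 \cdot 1\right) = 708 \left(-98 + 12\right) = 708 \left(-86\right) = -60888$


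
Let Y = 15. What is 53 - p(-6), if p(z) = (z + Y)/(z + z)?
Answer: 215/4 ≈ 53.750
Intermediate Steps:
p(z) = (15 + z)/(2*z) (p(z) = (z + 15)/(z + z) = (15 + z)/((2*z)) = (15 + z)*(1/(2*z)) = (15 + z)/(2*z))
53 - p(-6) = 53 - (15 - 6)/(2*(-6)) = 53 - (-1)*9/(2*6) = 53 - 1*(-¾) = 53 + ¾ = 215/4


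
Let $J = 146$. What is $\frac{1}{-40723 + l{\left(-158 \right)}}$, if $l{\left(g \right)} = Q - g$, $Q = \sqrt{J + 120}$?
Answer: $- \frac{305}{12372323} - \frac{\sqrt{266}}{1645518959} \approx -2.4662 \cdot 10^{-5}$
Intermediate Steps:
$Q = \sqrt{266}$ ($Q = \sqrt{146 + 120} = \sqrt{266} \approx 16.31$)
$l{\left(g \right)} = \sqrt{266} - g$
$\frac{1}{-40723 + l{\left(-158 \right)}} = \frac{1}{-40723 + \left(\sqrt{266} - -158\right)} = \frac{1}{-40723 + \left(\sqrt{266} + 158\right)} = \frac{1}{-40723 + \left(158 + \sqrt{266}\right)} = \frac{1}{-40565 + \sqrt{266}}$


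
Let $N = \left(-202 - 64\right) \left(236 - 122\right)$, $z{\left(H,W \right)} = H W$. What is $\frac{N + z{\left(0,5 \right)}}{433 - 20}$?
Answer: $- \frac{4332}{59} \approx -73.424$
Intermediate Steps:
$N = -30324$ ($N = \left(-266\right) 114 = -30324$)
$\frac{N + z{\left(0,5 \right)}}{433 - 20} = \frac{-30324 + 0 \cdot 5}{433 - 20} = \frac{-30324 + 0}{413} = \left(-30324\right) \frac{1}{413} = - \frac{4332}{59}$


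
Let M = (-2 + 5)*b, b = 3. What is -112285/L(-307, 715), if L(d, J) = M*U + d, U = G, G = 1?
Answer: 112285/298 ≈ 376.80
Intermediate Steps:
U = 1
M = 9 (M = (-2 + 5)*3 = 3*3 = 9)
L(d, J) = 9 + d (L(d, J) = 9*1 + d = 9 + d)
-112285/L(-307, 715) = -112285/(9 - 307) = -112285/(-298) = -112285*(-1/298) = 112285/298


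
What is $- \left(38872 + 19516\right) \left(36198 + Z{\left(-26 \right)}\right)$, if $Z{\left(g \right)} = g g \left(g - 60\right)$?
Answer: $1280915944$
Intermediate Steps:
$Z{\left(g \right)} = g^{2} \left(-60 + g\right)$
$- \left(38872 + 19516\right) \left(36198 + Z{\left(-26 \right)}\right) = - \left(38872 + 19516\right) \left(36198 + \left(-26\right)^{2} \left(-60 - 26\right)\right) = - 58388 \left(36198 + 676 \left(-86\right)\right) = - 58388 \left(36198 - 58136\right) = - 58388 \left(-21938\right) = \left(-1\right) \left(-1280915944\right) = 1280915944$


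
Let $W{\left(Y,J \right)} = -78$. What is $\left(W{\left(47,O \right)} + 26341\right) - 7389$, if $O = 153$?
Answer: $18874$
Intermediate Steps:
$\left(W{\left(47,O \right)} + 26341\right) - 7389 = \left(-78 + 26341\right) - 7389 = 26263 - 7389 = 18874$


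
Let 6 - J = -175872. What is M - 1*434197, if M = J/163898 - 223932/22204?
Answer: -28217119550083/64985557 ≈ -4.3421e+5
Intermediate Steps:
J = 175878 (J = 6 - 1*(-175872) = 6 + 175872 = 175878)
M = -585657354/64985557 (M = 175878/163898 - 223932/22204 = 175878*(1/163898) - 223932*1/22204 = 87939/81949 - 55983/5551 = -585657354/64985557 ≈ -9.0121)
M - 1*434197 = -585657354/64985557 - 1*434197 = -585657354/64985557 - 434197 = -28217119550083/64985557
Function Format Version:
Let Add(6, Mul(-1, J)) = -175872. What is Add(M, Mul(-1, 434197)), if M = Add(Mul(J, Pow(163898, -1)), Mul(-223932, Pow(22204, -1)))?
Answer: Rational(-28217119550083, 64985557) ≈ -4.3421e+5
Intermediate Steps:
J = 175878 (J = Add(6, Mul(-1, -175872)) = Add(6, 175872) = 175878)
M = Rational(-585657354, 64985557) (M = Add(Mul(175878, Pow(163898, -1)), Mul(-223932, Pow(22204, -1))) = Add(Mul(175878, Rational(1, 163898)), Mul(-223932, Rational(1, 22204))) = Add(Rational(87939, 81949), Rational(-55983, 5551)) = Rational(-585657354, 64985557) ≈ -9.0121)
Add(M, Mul(-1, 434197)) = Add(Rational(-585657354, 64985557), Mul(-1, 434197)) = Add(Rational(-585657354, 64985557), -434197) = Rational(-28217119550083, 64985557)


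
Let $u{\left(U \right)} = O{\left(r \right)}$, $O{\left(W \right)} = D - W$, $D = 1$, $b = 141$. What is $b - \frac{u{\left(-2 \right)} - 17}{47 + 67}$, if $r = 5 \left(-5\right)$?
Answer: $\frac{5355}{38} \approx 140.92$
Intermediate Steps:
$r = -25$
$O{\left(W \right)} = 1 - W$
$u{\left(U \right)} = 26$ ($u{\left(U \right)} = 1 - -25 = 1 + 25 = 26$)
$b - \frac{u{\left(-2 \right)} - 17}{47 + 67} = 141 - \frac{26 - 17}{47 + 67} = 141 - \frac{9}{114} = 141 - 9 \cdot \frac{1}{114} = 141 - \frac{3}{38} = \frac{5355}{38}$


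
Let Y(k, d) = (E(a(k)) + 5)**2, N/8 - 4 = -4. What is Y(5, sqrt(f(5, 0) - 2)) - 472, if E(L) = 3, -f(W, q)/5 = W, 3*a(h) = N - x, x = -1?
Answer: -408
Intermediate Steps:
N = 0 (N = 32 + 8*(-4) = 32 - 32 = 0)
a(h) = 1/3 (a(h) = (0 - 1*(-1))/3 = (0 + 1)/3 = (1/3)*1 = 1/3)
f(W, q) = -5*W
Y(k, d) = 64 (Y(k, d) = (3 + 5)**2 = 8**2 = 64)
Y(5, sqrt(f(5, 0) - 2)) - 472 = 64 - 472 = -408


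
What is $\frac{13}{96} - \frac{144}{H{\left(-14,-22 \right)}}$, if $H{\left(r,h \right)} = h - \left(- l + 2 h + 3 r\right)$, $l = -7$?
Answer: $- \frac{4361}{1824} \approx -2.3909$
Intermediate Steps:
$H{\left(r,h \right)} = -7 - h - 3 r$ ($H{\left(r,h \right)} = h - \left(7 + 2 h + 3 r\right) = -7 - h - 3 r$)
$\frac{13}{96} - \frac{144}{H{\left(-14,-22 \right)}} = \frac{13}{96} - \frac{144}{-7 - -22 - -42} = 13 \cdot \frac{1}{96} - \frac{144}{-7 + 22 + 42} = \frac{13}{96} - \frac{144}{57} = \frac{13}{96} - \frac{48}{19} = - \frac{4361}{1824}$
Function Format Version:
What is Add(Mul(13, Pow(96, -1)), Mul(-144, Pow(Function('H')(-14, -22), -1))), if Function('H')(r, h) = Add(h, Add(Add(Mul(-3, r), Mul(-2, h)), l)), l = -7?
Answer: Rational(-4361, 1824) ≈ -2.3909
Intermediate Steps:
Function('H')(r, h) = Add(-7, Mul(-1, h), Mul(-3, r)) (Function('H')(r, h) = Add(h, Add(Add(Mul(-3, r), Mul(-2, h)), -7)) = Add(h, Add(-7, Mul(-3, r), Mul(-2, h))) = Add(-7, Mul(-1, h), Mul(-3, r)))
Add(Mul(13, Pow(96, -1)), Mul(-144, Pow(Function('H')(-14, -22), -1))) = Add(Mul(13, Pow(96, -1)), Mul(-144, Pow(Add(-7, Mul(-1, -22), Mul(-3, -14)), -1))) = Add(Mul(13, Rational(1, 96)), Mul(-144, Pow(Add(-7, 22, 42), -1))) = Add(Rational(13, 96), Mul(-144, Pow(57, -1))) = Add(Rational(13, 96), Mul(-144, Rational(1, 57))) = Add(Rational(13, 96), Rational(-48, 19)) = Rational(-4361, 1824)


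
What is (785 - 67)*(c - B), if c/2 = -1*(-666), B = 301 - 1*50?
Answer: 776158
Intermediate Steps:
B = 251 (B = 301 - 50 = 251)
c = 1332 (c = 2*(-1*(-666)) = 2*666 = 1332)
(785 - 67)*(c - B) = (785 - 67)*(1332 - 1*251) = 718*(1332 - 251) = 718*1081 = 776158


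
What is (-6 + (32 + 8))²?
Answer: 1156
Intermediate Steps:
(-6 + (32 + 8))² = (-6 + 40)² = 34² = 1156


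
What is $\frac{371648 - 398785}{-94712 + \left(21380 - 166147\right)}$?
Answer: $\frac{27137}{239479} \approx 0.11332$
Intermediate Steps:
$\frac{371648 - 398785}{-94712 + \left(21380 - 166147\right)} = - \frac{27137}{-94712 + \left(21380 - 166147\right)} = - \frac{27137}{-94712 - 144767} = - \frac{27137}{-239479} = \left(-27137\right) \left(- \frac{1}{239479}\right) = \frac{27137}{239479}$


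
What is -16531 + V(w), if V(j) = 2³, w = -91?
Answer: -16523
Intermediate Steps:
V(j) = 8
-16531 + V(w) = -16531 + 8 = -16523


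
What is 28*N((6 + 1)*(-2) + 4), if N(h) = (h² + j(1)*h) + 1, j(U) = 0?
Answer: 2828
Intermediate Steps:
N(h) = 1 + h² (N(h) = (h² + 0*h) + 1 = (h² + 0) + 1 = h² + 1 = 1 + h²)
28*N((6 + 1)*(-2) + 4) = 28*(1 + ((6 + 1)*(-2) + 4)²) = 28*(1 + (7*(-2) + 4)²) = 28*(1 + (-14 + 4)²) = 28*(1 + (-10)²) = 28*(1 + 100) = 28*101 = 2828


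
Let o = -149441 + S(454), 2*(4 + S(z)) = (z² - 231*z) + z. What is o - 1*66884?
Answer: -165481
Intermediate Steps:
S(z) = -4 + z²/2 - 115*z (S(z) = -4 + ((z² - 231*z) + z)/2 = -4 + (z² - 230*z)/2 = -4 + (z²/2 - 115*z) = -4 + z²/2 - 115*z)
o = -98597 (o = -149441 + (-4 + (½)*454² - 115*454) = -149441 + (-4 + (½)*206116 - 52210) = -149441 + (-4 + 103058 - 52210) = -149441 + 50844 = -98597)
o - 1*66884 = -98597 - 1*66884 = -98597 - 66884 = -165481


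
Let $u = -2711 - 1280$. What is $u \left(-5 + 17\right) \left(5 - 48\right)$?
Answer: $2059356$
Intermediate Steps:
$u = -3991$ ($u = -2711 - 1280 = -3991$)
$u \left(-5 + 17\right) \left(5 - 48\right) = - 3991 \left(-5 + 17\right) \left(5 - 48\right) = - 3991 \cdot 12 \left(-43\right) = \left(-3991\right) \left(-516\right) = 2059356$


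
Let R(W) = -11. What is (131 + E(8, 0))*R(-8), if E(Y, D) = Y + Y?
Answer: -1617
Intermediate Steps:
E(Y, D) = 2*Y
(131 + E(8, 0))*R(-8) = (131 + 2*8)*(-11) = (131 + 16)*(-11) = 147*(-11) = -1617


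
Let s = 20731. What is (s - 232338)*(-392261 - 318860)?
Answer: 150478181447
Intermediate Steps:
(s - 232338)*(-392261 - 318860) = (20731 - 232338)*(-392261 - 318860) = -211607*(-711121) = 150478181447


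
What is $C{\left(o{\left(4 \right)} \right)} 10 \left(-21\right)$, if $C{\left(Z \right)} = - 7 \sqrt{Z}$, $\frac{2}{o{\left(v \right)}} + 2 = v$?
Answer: $1470$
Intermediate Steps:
$o{\left(v \right)} = \frac{2}{-2 + v}$
$C{\left(o{\left(4 \right)} \right)} 10 \left(-21\right) = - 7 \sqrt{\frac{2}{-2 + 4}} \cdot 10 \left(-21\right) = - 7 \sqrt{\frac{2}{2}} \left(-210\right) = - 7 \sqrt{2 \cdot \frac{1}{2}} \left(-210\right) = - 7 \sqrt{1} \left(-210\right) = \left(-7\right) 1 \left(-210\right) = \left(-7\right) \left(-210\right) = 1470$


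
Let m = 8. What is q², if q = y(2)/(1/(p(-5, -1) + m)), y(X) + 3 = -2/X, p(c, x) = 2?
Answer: 1600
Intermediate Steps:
y(X) = -3 - 2/X
q = -40 (q = (-3 - 2/2)/(1/(2 + 8)) = (-3 - 2*½)/(1/10) = (-3 - 1)/(⅒) = -4*10 = -40)
q² = (-40)² = 1600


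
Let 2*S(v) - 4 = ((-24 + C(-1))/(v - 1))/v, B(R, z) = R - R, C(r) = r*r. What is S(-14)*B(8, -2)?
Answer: 0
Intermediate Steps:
C(r) = r**2
B(R, z) = 0
S(v) = 2 - 23/(2*v*(-1 + v)) (S(v) = 2 + (((-24 + (-1)**2)/(v - 1))/v)/2 = 2 + (((-24 + 1)/(-1 + v))/v)/2 = 2 + ((-23/(-1 + v))/v)/2 = 2 + (-23/(v*(-1 + v)))/2 = 2 - 23/(2*v*(-1 + v)))
S(-14)*B(8, -2) = ((1/2)*(-23 - 4*(-14) + 4*(-14)**2)/(-14*(-1 - 14)))*0 = ((1/2)*(-1/14)*(-23 + 56 + 4*196)/(-15))*0 = ((1/2)*(-1/14)*(-1/15)*(-23 + 56 + 784))*0 = ((1/2)*(-1/14)*(-1/15)*817)*0 = (817/420)*0 = 0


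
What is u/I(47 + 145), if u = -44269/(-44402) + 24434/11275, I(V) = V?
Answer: 1584051443/96121449600 ≈ 0.016480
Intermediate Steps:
u = 1584051443/500632550 (u = -44269*(-1/44402) + 24434*(1/11275) = 44269/44402 + 24434/11275 = 1584051443/500632550 ≈ 3.1641)
u/I(47 + 145) = 1584051443/(500632550*(47 + 145)) = (1584051443/500632550)/192 = (1584051443/500632550)*(1/192) = 1584051443/96121449600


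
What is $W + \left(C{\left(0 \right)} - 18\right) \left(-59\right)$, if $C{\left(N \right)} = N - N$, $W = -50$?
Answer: $1012$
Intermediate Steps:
$C{\left(N \right)} = 0$
$W + \left(C{\left(0 \right)} - 18\right) \left(-59\right) = -50 + \left(0 - 18\right) \left(-59\right) = -50 - -1062 = -50 + 1062 = 1012$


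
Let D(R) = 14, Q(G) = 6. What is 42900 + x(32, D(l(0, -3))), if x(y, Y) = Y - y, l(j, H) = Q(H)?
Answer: 42882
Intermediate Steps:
l(j, H) = 6
42900 + x(32, D(l(0, -3))) = 42900 + (14 - 1*32) = 42900 + (14 - 32) = 42900 - 18 = 42882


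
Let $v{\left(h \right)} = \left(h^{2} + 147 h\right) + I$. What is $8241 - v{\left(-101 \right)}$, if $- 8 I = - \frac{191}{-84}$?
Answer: $\frac{8660255}{672} \approx 12887.0$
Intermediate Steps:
$I = - \frac{191}{672}$ ($I = - \frac{\left(-191\right) \frac{1}{-84}}{8} = - \frac{\left(-191\right) \left(- \frac{1}{84}\right)}{8} = \left(- \frac{1}{8}\right) \frac{191}{84} = - \frac{191}{672} \approx -0.28423$)
$v{\left(h \right)} = - \frac{191}{672} + h^{2} + 147 h$ ($v{\left(h \right)} = \left(h^{2} + 147 h\right) - \frac{191}{672} = - \frac{191}{672} + h^{2} + 147 h$)
$8241 - v{\left(-101 \right)} = 8241 - \left(- \frac{191}{672} + \left(-101\right)^{2} + 147 \left(-101\right)\right) = 8241 - \left(- \frac{191}{672} + 10201 - 14847\right) = 8241 - - \frac{3122303}{672} = 8241 + \frac{3122303}{672} = \frac{8660255}{672}$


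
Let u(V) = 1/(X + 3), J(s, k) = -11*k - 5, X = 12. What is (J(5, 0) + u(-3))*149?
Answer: -11026/15 ≈ -735.07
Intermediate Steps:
J(s, k) = -5 - 11*k
u(V) = 1/15 (u(V) = 1/(12 + 3) = 1/15)
(J(5, 0) + u(-3))*149 = ((-5 - 11*0) + 1/15)*149 = ((-5 + 0) + 1/15)*149 = (-5 + 1/15)*149 = -74/15*149 = -11026/15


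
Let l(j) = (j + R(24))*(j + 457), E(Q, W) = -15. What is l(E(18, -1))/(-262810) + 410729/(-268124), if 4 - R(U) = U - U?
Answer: -53320034801/35232834220 ≈ -1.5134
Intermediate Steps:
R(U) = 4 (R(U) = 4 - (U - U) = 4 - 1*0 = 4 + 0 = 4)
l(j) = (4 + j)*(457 + j) (l(j) = (j + 4)*(j + 457) = (4 + j)*(457 + j))
l(E(18, -1))/(-262810) + 410729/(-268124) = (1828 + (-15)² + 461*(-15))/(-262810) + 410729/(-268124) = (1828 + 225 - 6915)*(-1/262810) + 410729*(-1/268124) = -4862*(-1/262810) - 410729/268124 = 2431/131405 - 410729/268124 = -53320034801/35232834220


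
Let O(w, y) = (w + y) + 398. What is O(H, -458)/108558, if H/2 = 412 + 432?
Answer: 22/1467 ≈ 0.014997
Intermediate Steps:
H = 1688 (H = 2*(412 + 432) = 2*844 = 1688)
O(w, y) = 398 + w + y
O(H, -458)/108558 = (398 + 1688 - 458)/108558 = 1628*(1/108558) = 22/1467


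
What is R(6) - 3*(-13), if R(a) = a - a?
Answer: 39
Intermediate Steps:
R(a) = 0
R(6) - 3*(-13) = 0 - 3*(-13) = 0 + 39 = 39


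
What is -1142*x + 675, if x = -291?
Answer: 332997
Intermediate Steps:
-1142*x + 675 = -1142*(-291) + 675 = 332322 + 675 = 332997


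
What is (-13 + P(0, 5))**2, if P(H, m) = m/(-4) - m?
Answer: 5929/16 ≈ 370.56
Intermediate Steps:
P(H, m) = -5*m/4 (P(H, m) = m*(-1/4) - m = -m/4 - m = -5*m/4)
(-13 + P(0, 5))**2 = (-13 - 5/4*5)**2 = (-13 - 25/4)**2 = (-77/4)**2 = 5929/16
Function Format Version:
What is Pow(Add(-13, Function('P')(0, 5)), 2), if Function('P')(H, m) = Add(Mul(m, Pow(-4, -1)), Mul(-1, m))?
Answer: Rational(5929, 16) ≈ 370.56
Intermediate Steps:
Function('P')(H, m) = Mul(Rational(-5, 4), m) (Function('P')(H, m) = Add(Mul(m, Rational(-1, 4)), Mul(-1, m)) = Add(Mul(Rational(-1, 4), m), Mul(-1, m)) = Mul(Rational(-5, 4), m))
Pow(Add(-13, Function('P')(0, 5)), 2) = Pow(Add(-13, Mul(Rational(-5, 4), 5)), 2) = Pow(Add(-13, Rational(-25, 4)), 2) = Pow(Rational(-77, 4), 2) = Rational(5929, 16)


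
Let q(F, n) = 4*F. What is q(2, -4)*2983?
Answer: 23864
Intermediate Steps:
q(2, -4)*2983 = (4*2)*2983 = 8*2983 = 23864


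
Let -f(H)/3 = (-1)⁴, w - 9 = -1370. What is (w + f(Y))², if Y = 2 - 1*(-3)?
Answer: 1860496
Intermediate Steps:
w = -1361 (w = 9 - 1370 = -1361)
Y = 5 (Y = 2 + 3 = 5)
f(H) = -3 (f(H) = -3*(-1)⁴ = -3*1 = -3)
(w + f(Y))² = (-1361 - 3)² = (-1364)² = 1860496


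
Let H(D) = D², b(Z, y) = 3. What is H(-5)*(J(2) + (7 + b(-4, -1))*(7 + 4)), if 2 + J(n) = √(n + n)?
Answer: 2750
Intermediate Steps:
J(n) = -2 + √2*√n (J(n) = -2 + √(n + n) = -2 + √(2*n) = -2 + √2*√n)
H(-5)*(J(2) + (7 + b(-4, -1))*(7 + 4)) = (-5)²*((-2 + √2*√2) + (7 + 3)*(7 + 4)) = 25*((-2 + 2) + 10*11) = 25*(0 + 110) = 25*110 = 2750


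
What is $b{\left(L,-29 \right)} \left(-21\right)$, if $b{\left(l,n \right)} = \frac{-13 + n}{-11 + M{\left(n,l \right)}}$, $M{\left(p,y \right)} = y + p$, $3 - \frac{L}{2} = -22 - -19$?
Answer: $- \frac{63}{2} \approx -31.5$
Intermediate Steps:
$L = 12$ ($L = 6 - 2 \left(-22 - -19\right) = 6 - 2 \left(-22 + 19\right) = 6 - -6 = 6 + 6 = 12$)
$M{\left(p,y \right)} = p + y$
$b{\left(l,n \right)} = \frac{-13 + n}{-11 + l + n}$ ($b{\left(l,n \right)} = \frac{-13 + n}{-11 + \left(n + l\right)} = \frac{-13 + n}{-11 + \left(l + n\right)} = \frac{-13 + n}{-11 + l + n}$)
$b{\left(L,-29 \right)} \left(-21\right) = \frac{-13 - 29}{-11 + 12 - 29} \left(-21\right) = \frac{1}{-28} \left(-42\right) \left(-21\right) = \left(- \frac{1}{28}\right) \left(-42\right) \left(-21\right) = \frac{3}{2} \left(-21\right) = - \frac{63}{2}$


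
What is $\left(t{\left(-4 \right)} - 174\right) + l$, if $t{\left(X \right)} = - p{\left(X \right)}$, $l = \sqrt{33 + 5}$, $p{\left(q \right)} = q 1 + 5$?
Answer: $-175 + \sqrt{38} \approx -168.84$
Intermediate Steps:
$p{\left(q \right)} = 5 + q$ ($p{\left(q \right)} = q + 5 = 5 + q$)
$l = \sqrt{38} \approx 6.1644$
$t{\left(X \right)} = -5 - X$ ($t{\left(X \right)} = - (5 + X) = -5 - X$)
$\left(t{\left(-4 \right)} - 174\right) + l = \left(\left(-5 - -4\right) - 174\right) + \sqrt{38} = \left(\left(-5 + 4\right) - 174\right) + \sqrt{38} = \left(-1 - 174\right) + \sqrt{38} = -175 + \sqrt{38}$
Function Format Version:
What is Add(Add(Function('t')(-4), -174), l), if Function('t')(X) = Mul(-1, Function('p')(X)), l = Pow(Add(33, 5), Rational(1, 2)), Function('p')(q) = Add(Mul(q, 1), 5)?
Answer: Add(-175, Pow(38, Rational(1, 2))) ≈ -168.84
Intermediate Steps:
Function('p')(q) = Add(5, q) (Function('p')(q) = Add(q, 5) = Add(5, q))
l = Pow(38, Rational(1, 2)) ≈ 6.1644
Function('t')(X) = Add(-5, Mul(-1, X)) (Function('t')(X) = Mul(-1, Add(5, X)) = Add(-5, Mul(-1, X)))
Add(Add(Function('t')(-4), -174), l) = Add(Add(Add(-5, Mul(-1, -4)), -174), Pow(38, Rational(1, 2))) = Add(Add(Add(-5, 4), -174), Pow(38, Rational(1, 2))) = Add(Add(-1, -174), Pow(38, Rational(1, 2))) = Add(-175, Pow(38, Rational(1, 2)))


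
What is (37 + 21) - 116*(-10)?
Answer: 1218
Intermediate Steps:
(37 + 21) - 116*(-10) = 58 - 29*(-40) = 58 + 1160 = 1218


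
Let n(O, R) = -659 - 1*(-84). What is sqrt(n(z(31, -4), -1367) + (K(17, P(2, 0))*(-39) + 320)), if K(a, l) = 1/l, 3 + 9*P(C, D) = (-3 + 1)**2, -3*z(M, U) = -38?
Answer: I*sqrt(606) ≈ 24.617*I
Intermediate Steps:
z(M, U) = 38/3 (z(M, U) = -1/3*(-38) = 38/3)
n(O, R) = -575 (n(O, R) = -659 + 84 = -575)
P(C, D) = 1/9 (P(C, D) = -1/3 + (-3 + 1)**2/9 = -1/3 + (1/9)*(-2)**2 = -1/3 + (1/9)*4 = -1/3 + 4/9 = 1/9)
sqrt(n(z(31, -4), -1367) + (K(17, P(2, 0))*(-39) + 320)) = sqrt(-575 + (-39/(1/9) + 320)) = sqrt(-575 + (9*(-39) + 320)) = sqrt(-575 + (-351 + 320)) = sqrt(-575 - 31) = sqrt(-606) = I*sqrt(606)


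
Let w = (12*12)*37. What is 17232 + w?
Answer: 22560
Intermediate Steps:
w = 5328 (w = 144*37 = 5328)
17232 + w = 17232 + 5328 = 22560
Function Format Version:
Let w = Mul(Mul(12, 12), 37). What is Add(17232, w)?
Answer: 22560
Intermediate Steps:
w = 5328 (w = Mul(144, 37) = 5328)
Add(17232, w) = Add(17232, 5328) = 22560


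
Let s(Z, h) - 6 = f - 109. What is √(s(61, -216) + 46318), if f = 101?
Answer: 2*√11579 ≈ 215.21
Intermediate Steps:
s(Z, h) = -2 (s(Z, h) = 6 + (101 - 109) = 6 - 8 = -2)
√(s(61, -216) + 46318) = √(-2 + 46318) = √46316 = 2*√11579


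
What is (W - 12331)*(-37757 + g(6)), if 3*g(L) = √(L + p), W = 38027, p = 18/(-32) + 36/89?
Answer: -970203872 + 6424*√740391/267 ≈ -9.7018e+8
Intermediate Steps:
p = -225/1424 (p = 18*(-1/32) + 36*(1/89) = -9/16 + 36/89 = -225/1424 ≈ -0.15801)
g(L) = √(-225/1424 + L)/3 (g(L) = √(L - 225/1424)/3 = √(-225/1424 + L)/3)
(W - 12331)*(-37757 + g(6)) = (38027 - 12331)*(-37757 + √(-20025 + 126736*6)/1068) = 25696*(-37757 + √(-20025 + 760416)/1068) = 25696*(-37757 + √740391/1068) = -970203872 + 6424*√740391/267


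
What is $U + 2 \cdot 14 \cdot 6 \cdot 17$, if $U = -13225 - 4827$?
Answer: $-15196$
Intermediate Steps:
$U = -18052$ ($U = -13225 - 4827 = -18052$)
$U + 2 \cdot 14 \cdot 6 \cdot 17 = -18052 + 2 \cdot 14 \cdot 6 \cdot 17 = -18052 + 2 \cdot 84 \cdot 17 = -18052 + 168 \cdot 17 = -18052 + 2856 = -15196$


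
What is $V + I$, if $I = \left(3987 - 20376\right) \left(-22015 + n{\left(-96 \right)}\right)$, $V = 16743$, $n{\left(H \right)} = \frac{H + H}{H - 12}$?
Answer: $360791442$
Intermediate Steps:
$n{\left(H \right)} = \frac{2 H}{-12 + H}$
$I = 360774699$ ($I = \left(3987 - 20376\right) \left(-22015 + 2 \left(-96\right) \frac{1}{-12 - 96}\right) = - 16389 \left(-22015 + 2 \left(-96\right) \frac{1}{-108}\right) = - 16389 \left(-22015 + 2 \left(-96\right) \left(- \frac{1}{108}\right)\right) = - 16389 \left(-22015 + \frac{16}{9}\right) = \left(-16389\right) \left(- \frac{198119}{9}\right) = 360774699$)
$V + I = 16743 + 360774699 = 360791442$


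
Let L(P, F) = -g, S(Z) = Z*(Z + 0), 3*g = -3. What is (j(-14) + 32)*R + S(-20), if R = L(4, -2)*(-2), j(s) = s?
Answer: 364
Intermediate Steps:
g = -1 (g = (1/3)*(-3) = -1)
S(Z) = Z**2 (S(Z) = Z*Z = Z**2)
L(P, F) = 1 (L(P, F) = -1*(-1) = 1)
R = -2 (R = 1*(-2) = -2)
(j(-14) + 32)*R + S(-20) = (-14 + 32)*(-2) + (-20)**2 = 18*(-2) + 400 = -36 + 400 = 364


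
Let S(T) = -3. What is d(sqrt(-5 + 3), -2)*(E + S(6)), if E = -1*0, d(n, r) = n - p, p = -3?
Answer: -9 - 3*I*sqrt(2) ≈ -9.0 - 4.2426*I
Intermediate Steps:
d(n, r) = 3 + n (d(n, r) = n - 1*(-3) = n + 3 = 3 + n)
E = 0
d(sqrt(-5 + 3), -2)*(E + S(6)) = (3 + sqrt(-5 + 3))*(0 - 3) = (3 + sqrt(-2))*(-3) = (3 + I*sqrt(2))*(-3) = -9 - 3*I*sqrt(2)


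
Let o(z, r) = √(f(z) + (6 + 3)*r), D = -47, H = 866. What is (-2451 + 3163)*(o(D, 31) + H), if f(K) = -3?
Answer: 616592 + 1424*√69 ≈ 6.2842e+5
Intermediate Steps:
o(z, r) = √(-3 + 9*r) (o(z, r) = √(-3 + (6 + 3)*r) = √(-3 + 9*r))
(-2451 + 3163)*(o(D, 31) + H) = (-2451 + 3163)*(√(-3 + 9*31) + 866) = 712*(√(-3 + 279) + 866) = 712*(√276 + 866) = 712*(2*√69 + 866) = 712*(866 + 2*√69) = 616592 + 1424*√69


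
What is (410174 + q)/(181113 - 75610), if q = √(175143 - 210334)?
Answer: 410174/105503 + I*√35191/105503 ≈ 3.8878 + 0.0017781*I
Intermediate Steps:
q = I*√35191 (q = √(-35191) = I*√35191 ≈ 187.59*I)
(410174 + q)/(181113 - 75610) = (410174 + I*√35191)/(181113 - 75610) = (410174 + I*√35191)/105503 = (410174 + I*√35191)*(1/105503) = 410174/105503 + I*√35191/105503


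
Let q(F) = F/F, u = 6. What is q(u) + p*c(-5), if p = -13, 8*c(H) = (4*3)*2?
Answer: -38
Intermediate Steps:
c(H) = 3 (c(H) = ((4*3)*2)/8 = (12*2)/8 = (⅛)*24 = 3)
q(F) = 1
q(u) + p*c(-5) = 1 - 13*3 = 1 - 39 = -38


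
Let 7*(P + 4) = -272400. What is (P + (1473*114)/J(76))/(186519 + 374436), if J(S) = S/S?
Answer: 903026/3926685 ≈ 0.22997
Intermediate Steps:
J(S) = 1
P = -272428/7 (P = -4 + (⅐)*(-272400) = -4 - 272400/7 = -272428/7 ≈ -38918.)
(P + (1473*114)/J(76))/(186519 + 374436) = (-272428/7 + (1473*114)/1)/(186519 + 374436) = (-272428/7 + 167922*1)/560955 = (-272428/7 + 167922)*(1/560955) = (903026/7)*(1/560955) = 903026/3926685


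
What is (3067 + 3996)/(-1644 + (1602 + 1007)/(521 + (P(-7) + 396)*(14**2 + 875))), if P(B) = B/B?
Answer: -3006775604/699861343 ≈ -4.2962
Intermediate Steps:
P(B) = 1
(3067 + 3996)/(-1644 + (1602 + 1007)/(521 + (P(-7) + 396)*(14**2 + 875))) = (3067 + 3996)/(-1644 + (1602 + 1007)/(521 + (1 + 396)*(14**2 + 875))) = 7063/(-1644 + 2609/(521 + 397*(196 + 875))) = 7063/(-1644 + 2609/(521 + 397*1071)) = 7063/(-1644 + 2609/(521 + 425187)) = 7063/(-1644 + 2609/425708) = 7063/(-699861343/425708) = 7063*(-425708/699861343) = -3006775604/699861343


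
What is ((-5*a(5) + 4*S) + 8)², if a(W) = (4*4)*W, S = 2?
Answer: 147456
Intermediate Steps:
a(W) = 16*W
((-5*a(5) + 4*S) + 8)² = ((-80*5 + 4*2) + 8)² = ((-5*80 + 8) + 8)² = ((-400 + 8) + 8)² = (-392 + 8)² = (-384)² = 147456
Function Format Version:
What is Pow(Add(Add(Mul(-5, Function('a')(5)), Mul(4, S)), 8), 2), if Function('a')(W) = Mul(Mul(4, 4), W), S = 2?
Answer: 147456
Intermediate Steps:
Function('a')(W) = Mul(16, W)
Pow(Add(Add(Mul(-5, Function('a')(5)), Mul(4, S)), 8), 2) = Pow(Add(Add(Mul(-5, Mul(16, 5)), Mul(4, 2)), 8), 2) = Pow(Add(Add(Mul(-5, 80), 8), 8), 2) = Pow(Add(Add(-400, 8), 8), 2) = Pow(Add(-392, 8), 2) = Pow(-384, 2) = 147456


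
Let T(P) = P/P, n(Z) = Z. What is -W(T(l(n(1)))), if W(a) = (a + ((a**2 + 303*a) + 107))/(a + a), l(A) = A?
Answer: -206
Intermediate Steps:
T(P) = 1
W(a) = (107 + a**2 + 304*a)/(2*a) (W(a) = (a + (107 + a**2 + 303*a))/((2*a)) = (107 + a**2 + 304*a)*(1/(2*a)) = (107 + a**2 + 304*a)/(2*a))
-W(T(l(n(1)))) = -(107 + 1*(304 + 1))/(2*1) = -(107 + 1*305)/2 = -(107 + 305)/2 = -412/2 = -1*206 = -206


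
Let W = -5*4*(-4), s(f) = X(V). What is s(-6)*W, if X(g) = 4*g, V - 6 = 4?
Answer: 3200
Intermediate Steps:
V = 10 (V = 6 + 4 = 10)
s(f) = 40 (s(f) = 4*10 = 40)
W = 80 (W = -20*(-4) = 80)
s(-6)*W = 40*80 = 3200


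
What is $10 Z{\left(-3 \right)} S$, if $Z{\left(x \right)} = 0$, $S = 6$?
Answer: $0$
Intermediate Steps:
$10 Z{\left(-3 \right)} S = 10 \cdot 0 \cdot 6 = 0 \cdot 6 = 0$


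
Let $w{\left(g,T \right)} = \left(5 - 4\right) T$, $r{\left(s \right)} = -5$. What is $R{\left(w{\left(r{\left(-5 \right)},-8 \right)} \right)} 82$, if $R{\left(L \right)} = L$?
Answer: $-656$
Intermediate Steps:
$w{\left(g,T \right)} = T$ ($w{\left(g,T \right)} = 1 T = T$)
$R{\left(w{\left(r{\left(-5 \right)},-8 \right)} \right)} 82 = \left(-8\right) 82 = -656$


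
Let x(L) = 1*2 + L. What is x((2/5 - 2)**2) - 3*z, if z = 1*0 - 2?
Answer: 264/25 ≈ 10.560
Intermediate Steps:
x(L) = 2 + L
z = -2 (z = 0 - 2 = -2)
x((2/5 - 2)**2) - 3*z = (2 + (2/5 - 2)**2) - 3*(-2) = (2 + (2*(1/5) - 2)**2) + 6 = (2 + (2/5 - 2)**2) + 6 = (2 + (-8/5)**2) + 6 = (2 + 64/25) + 6 = 114/25 + 6 = 264/25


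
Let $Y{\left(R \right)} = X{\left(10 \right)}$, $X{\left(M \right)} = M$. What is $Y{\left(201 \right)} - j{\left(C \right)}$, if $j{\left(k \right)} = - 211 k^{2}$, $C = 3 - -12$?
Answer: $47485$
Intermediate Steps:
$C = 15$ ($C = 3 + 12 = 15$)
$Y{\left(R \right)} = 10$
$Y{\left(201 \right)} - j{\left(C \right)} = 10 - - 211 \cdot 15^{2} = 10 - \left(-211\right) 225 = 10 - -47475 = 10 + 47475 = 47485$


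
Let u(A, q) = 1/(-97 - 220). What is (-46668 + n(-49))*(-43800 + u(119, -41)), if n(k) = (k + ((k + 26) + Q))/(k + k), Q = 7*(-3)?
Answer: 63499431559971/31066 ≈ 2.0440e+9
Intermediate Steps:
u(A, q) = -1/317 (u(A, q) = 1/(-317) = -1/317)
Q = -21
n(k) = (5 + 2*k)/(2*k) (n(k) = (k + ((k + 26) - 21))/(k + k) = (k + ((26 + k) - 21))/((2*k)) = (k + (5 + k))*(1/(2*k)) = (5 + 2*k)*(1/(2*k)) = (5 + 2*k)/(2*k))
(-46668 + n(-49))*(-43800 + u(119, -41)) = (-46668 + (5/2 - 49)/(-49))*(-43800 - 1/317) = (-46668 - 1/49*(-93/2))*(-13884601/317) = (-46668 + 93/98)*(-13884601/317) = -4573371/98*(-13884601/317) = 63499431559971/31066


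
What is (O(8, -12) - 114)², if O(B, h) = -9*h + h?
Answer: 324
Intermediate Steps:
O(B, h) = -8*h
(O(8, -12) - 114)² = (-8*(-12) - 114)² = (96 - 114)² = (-18)² = 324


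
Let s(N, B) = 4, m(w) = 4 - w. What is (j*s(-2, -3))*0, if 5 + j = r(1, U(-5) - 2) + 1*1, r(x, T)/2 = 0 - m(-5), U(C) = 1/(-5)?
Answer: 0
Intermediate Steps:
U(C) = -⅕
r(x, T) = -18 (r(x, T) = 2*(0 - (4 - 1*(-5))) = 2*(0 - (4 + 5)) = 2*(0 - 1*9) = 2*(0 - 9) = 2*(-9) = -18)
j = -22 (j = -5 + (-18 + 1*1) = -5 + (-18 + 1) = -5 - 17 = -22)
(j*s(-2, -3))*0 = -22*4*0 = -88*0 = 0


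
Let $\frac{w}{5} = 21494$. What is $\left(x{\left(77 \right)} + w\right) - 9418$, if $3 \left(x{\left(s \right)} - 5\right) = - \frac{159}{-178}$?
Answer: $\frac{17454199}{178} \approx 98057.0$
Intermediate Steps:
$w = 107470$ ($w = 5 \cdot 21494 = 107470$)
$x{\left(s \right)} = \frac{943}{178}$ ($x{\left(s \right)} = 5 + \frac{\left(-159\right) \frac{1}{-178}}{3} = 5 + \frac{\left(-159\right) \left(- \frac{1}{178}\right)}{3} = 5 + \frac{1}{3} \cdot \frac{159}{178} = 5 + \frac{53}{178} = \frac{943}{178}$)
$\left(x{\left(77 \right)} + w\right) - 9418 = \left(\frac{943}{178} + 107470\right) - 9418 = \frac{19130603}{178} - 9418 = \frac{17454199}{178}$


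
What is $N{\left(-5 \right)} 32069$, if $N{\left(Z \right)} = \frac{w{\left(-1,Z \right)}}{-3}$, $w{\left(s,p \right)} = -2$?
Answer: $\frac{64138}{3} \approx 21379.0$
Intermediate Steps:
$N{\left(Z \right)} = \frac{2}{3}$ ($N{\left(Z \right)} = - \frac{2}{-3} = \left(-2\right) \left(- \frac{1}{3}\right) = \frac{2}{3}$)
$N{\left(-5 \right)} 32069 = \frac{2}{3} \cdot 32069 = \frac{64138}{3}$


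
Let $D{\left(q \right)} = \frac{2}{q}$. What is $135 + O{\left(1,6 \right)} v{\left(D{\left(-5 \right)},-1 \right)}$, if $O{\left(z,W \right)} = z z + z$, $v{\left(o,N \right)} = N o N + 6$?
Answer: $\frac{731}{5} \approx 146.2$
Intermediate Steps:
$v{\left(o,N \right)} = 6 + o N^{2}$ ($v{\left(o,N \right)} = o N^{2} + 6 = 6 + o N^{2}$)
$O{\left(z,W \right)} = z + z^{2}$ ($O{\left(z,W \right)} = z^{2} + z = z + z^{2}$)
$135 + O{\left(1,6 \right)} v{\left(D{\left(-5 \right)},-1 \right)} = 135 + 1 \left(1 + 1\right) \left(6 + \frac{2}{-5} \left(-1\right)^{2}\right) = 135 + 1 \cdot 2 \left(6 + 2 \left(- \frac{1}{5}\right) 1\right) = 135 + 2 \left(6 - \frac{2}{5}\right) = 135 + 2 \cdot \frac{28}{5} = 135 + \frac{56}{5} = \frac{731}{5}$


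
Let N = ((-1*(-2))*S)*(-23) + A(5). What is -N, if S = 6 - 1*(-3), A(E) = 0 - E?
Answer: 419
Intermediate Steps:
A(E) = -E
S = 9 (S = 6 + 3 = 9)
N = -419 (N = (-1*(-2)*9)*(-23) - 1*5 = (2*9)*(-23) - 5 = 18*(-23) - 5 = -414 - 5 = -419)
-N = -1*(-419) = 419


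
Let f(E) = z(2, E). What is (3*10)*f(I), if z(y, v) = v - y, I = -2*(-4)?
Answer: 180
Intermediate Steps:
I = 8
f(E) = -2 + E (f(E) = E - 1*2 = E - 2 = -2 + E)
(3*10)*f(I) = (3*10)*(-2 + 8) = 30*6 = 180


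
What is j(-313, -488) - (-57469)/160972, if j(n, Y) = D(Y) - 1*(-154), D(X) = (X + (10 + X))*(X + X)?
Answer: 151791824309/160972 ≈ 9.4297e+5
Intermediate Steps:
D(X) = 2*X*(10 + 2*X) (D(X) = (10 + 2*X)*(2*X) = 2*X*(10 + 2*X))
j(n, Y) = 154 + 4*Y*(5 + Y) (j(n, Y) = 4*Y*(5 + Y) - 1*(-154) = 4*Y*(5 + Y) + 154 = 154 + 4*Y*(5 + Y))
j(-313, -488) - (-57469)/160972 = (154 + 4*(-488)*(5 - 488)) - (-57469)/160972 = (154 + 4*(-488)*(-483)) - (-57469)/160972 = (154 + 942816) - 1*(-57469/160972) = 942970 + 57469/160972 = 151791824309/160972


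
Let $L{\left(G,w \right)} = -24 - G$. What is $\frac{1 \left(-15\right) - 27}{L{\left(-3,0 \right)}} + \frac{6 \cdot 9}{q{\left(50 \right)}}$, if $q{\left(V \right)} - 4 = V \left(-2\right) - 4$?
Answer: $\frac{73}{50} \approx 1.46$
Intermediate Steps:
$q{\left(V \right)} = - 2 V$ ($q{\left(V \right)} = 4 + \left(V \left(-2\right) - 4\right) = 4 - \left(4 + 2 V\right) = - 2 V$)
$\frac{1 \left(-15\right) - 27}{L{\left(-3,0 \right)}} + \frac{6 \cdot 9}{q{\left(50 \right)}} = \frac{1 \left(-15\right) - 27}{-24 - -3} + \frac{6 \cdot 9}{\left(-2\right) 50} = \frac{-15 - 27}{-24 + 3} + \frac{54}{-100} = - \frac{42}{-21} + 54 \left(- \frac{1}{100}\right) = \left(-42\right) \left(- \frac{1}{21}\right) - \frac{27}{50} = 2 - \frac{27}{50} = \frac{73}{50}$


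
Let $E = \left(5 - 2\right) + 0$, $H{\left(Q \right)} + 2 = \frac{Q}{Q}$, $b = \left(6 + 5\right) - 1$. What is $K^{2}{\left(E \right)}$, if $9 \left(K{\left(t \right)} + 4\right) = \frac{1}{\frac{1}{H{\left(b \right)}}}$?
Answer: $\frac{1369}{81} \approx 16.901$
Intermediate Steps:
$b = 10$ ($b = 11 - 1 = 10$)
$H{\left(Q \right)} = -1$ ($H{\left(Q \right)} = -2 + \frac{Q}{Q} = -2 + 1 = -1$)
$E = 3$ ($E = \left(5 - 2\right) + 0 = 3 + 0 = 3$)
$K{\left(t \right)} = - \frac{37}{9}$ ($K{\left(t \right)} = -4 + \frac{1}{9 \frac{1}{-1}} = -4 + \frac{1}{9 \left(-1\right)} = -4 + \frac{1}{9} \left(-1\right) = -4 - \frac{1}{9} = - \frac{37}{9}$)
$K^{2}{\left(E \right)} = \left(- \frac{37}{9}\right)^{2} = \frac{1369}{81}$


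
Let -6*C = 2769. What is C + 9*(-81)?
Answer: -2381/2 ≈ -1190.5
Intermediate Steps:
C = -923/2 (C = -1/6*2769 = -923/2 ≈ -461.50)
C + 9*(-81) = -923/2 + 9*(-81) = -923/2 - 729 = -2381/2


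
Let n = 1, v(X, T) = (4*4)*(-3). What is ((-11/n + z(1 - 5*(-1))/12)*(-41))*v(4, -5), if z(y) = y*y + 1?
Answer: -15580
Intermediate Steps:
z(y) = 1 + y**2 (z(y) = y**2 + 1 = 1 + y**2)
v(X, T) = -48 (v(X, T) = 16*(-3) = -48)
((-11/n + z(1 - 5*(-1))/12)*(-41))*v(4, -5) = ((-11/1 + (1 + (1 - 5*(-1))**2)/12)*(-41))*(-48) = ((-11*1 + (1 + (1 + 5)**2)*(1/12))*(-41))*(-48) = ((-11 + (1 + 6**2)*(1/12))*(-41))*(-48) = ((-11 + (1 + 36)*(1/12))*(-41))*(-48) = ((-11 + 37*(1/12))*(-41))*(-48) = ((-11 + 37/12)*(-41))*(-48) = -95/12*(-41)*(-48) = (3895/12)*(-48) = -15580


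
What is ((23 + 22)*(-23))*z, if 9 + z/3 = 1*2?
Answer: 21735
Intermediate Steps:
z = -21 (z = -27 + 3*(1*2) = -27 + 3*2 = -27 + 6 = -21)
((23 + 22)*(-23))*z = ((23 + 22)*(-23))*(-21) = (45*(-23))*(-21) = -1035*(-21) = 21735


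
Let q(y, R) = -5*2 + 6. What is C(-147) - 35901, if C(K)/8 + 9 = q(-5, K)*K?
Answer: -31269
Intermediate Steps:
q(y, R) = -4 (q(y, R) = -10 + 6 = -4)
C(K) = -72 - 32*K (C(K) = -72 + 8*(-4*K) = -72 - 32*K)
C(-147) - 35901 = (-72 - 32*(-147)) - 35901 = (-72 + 4704) - 35901 = 4632 - 35901 = -31269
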